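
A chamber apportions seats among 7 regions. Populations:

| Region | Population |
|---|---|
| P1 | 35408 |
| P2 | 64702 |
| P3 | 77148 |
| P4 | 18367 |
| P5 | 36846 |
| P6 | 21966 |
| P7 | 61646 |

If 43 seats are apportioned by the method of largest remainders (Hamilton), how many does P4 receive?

3

Standard divisor: 316083 ÷ 43 ≈ 7350.767.
Standard quotas: P1 4.8169, P2 8.8021, P3 10.4952, P4 2.4987, P5 5.0125, P6 2.9883, P7 8.3863.
Lower quotas: P1 4, P2 8, P3 10, P4 2, P5 5, P6 2, P7 8 (sum 39, leaving 4 seats).
Remainders in descending order: P6 0.9883, P1 0.8169, P2 0.8021, P4 0.4987, P3 0.4952, P7 0.3863, P5 0.0125.
The surplus seats go to P6, P1, P2, P4.
P4 receives 3.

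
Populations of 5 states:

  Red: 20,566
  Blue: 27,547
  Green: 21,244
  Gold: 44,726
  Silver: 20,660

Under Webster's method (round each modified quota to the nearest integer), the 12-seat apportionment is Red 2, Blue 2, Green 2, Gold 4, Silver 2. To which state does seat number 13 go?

Blue

Priority for the next seat is population ÷ (current seats + 0.5).
Priorities: Red 8226.400, Blue 11018.800, Green 8497.600, Gold 9939.111, Silver 8264.000.
Highest priority: Blue.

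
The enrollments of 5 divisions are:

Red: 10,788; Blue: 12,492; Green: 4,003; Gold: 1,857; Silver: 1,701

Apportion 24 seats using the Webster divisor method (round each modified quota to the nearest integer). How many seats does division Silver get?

1

Standard divisor 30841/24 ≈ 1285.042; standard quotas: Red 8.395, Blue 9.721, Green 3.115, Gold 1.445, Silver 1.324.
Rounding to the nearest integer gives 8, 10, 3, 1, 1 = 23 seats, so the divisor must be adjusted.
With modified divisor 1259.82: modified quotas Red 8.563, Blue 9.916, Green 3.177, Gold 1.474, Silver 1.350.
Rounding to the nearest integer: Red 9, Blue 10, Green 3, Gold 1, Silver 1 (total 24).
Silver receives 1.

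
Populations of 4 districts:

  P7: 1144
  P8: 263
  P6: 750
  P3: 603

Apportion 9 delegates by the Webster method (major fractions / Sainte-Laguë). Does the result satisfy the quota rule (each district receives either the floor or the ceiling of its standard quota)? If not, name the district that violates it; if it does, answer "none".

none

Standard quotas: P7 3.730, P8 0.858, P6 2.446, P3 1.966.
Webster allocation: P7 4, P8 1, P6 2, P3 2.
Every allocation lies between the lower and upper quota.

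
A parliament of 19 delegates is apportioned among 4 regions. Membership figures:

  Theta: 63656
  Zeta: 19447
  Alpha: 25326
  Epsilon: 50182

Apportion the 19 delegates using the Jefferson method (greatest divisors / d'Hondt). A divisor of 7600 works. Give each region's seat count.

With modified divisor 7600: modified quotas Theta 8.376, Zeta 2.559, Alpha 3.332, Epsilon 6.603.
Rounding down: Theta 8, Zeta 2, Alpha 3, Epsilon 6 (total 19).

Theta: 8, Zeta: 2, Alpha: 3, Epsilon: 6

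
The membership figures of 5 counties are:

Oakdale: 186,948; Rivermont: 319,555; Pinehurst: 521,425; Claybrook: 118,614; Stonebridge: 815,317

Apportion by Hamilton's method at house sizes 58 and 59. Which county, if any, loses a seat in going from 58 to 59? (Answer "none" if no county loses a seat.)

Claybrook

At 58 seats: Oakdale 6, Rivermont 9, Pinehurst 15, Claybrook 4, Stonebridge 24.
At 59 seats: Oakdale 6, Rivermont 10, Pinehurst 16, Claybrook 3, Stonebridge 24.
Claybrook drops from 4 to 3.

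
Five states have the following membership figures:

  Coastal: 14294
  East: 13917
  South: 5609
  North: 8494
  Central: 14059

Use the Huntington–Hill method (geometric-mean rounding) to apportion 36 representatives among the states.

With divisor 1585: modified quotas Coastal 9.018, East 8.780, South 3.539, North 5.359, Central 8.870.
Geometric-mean thresholds: Coastal √(9·10)=9.487, East √(8·9)=8.485, South √(3·4)=3.464, North √(5·6)=5.477, Central √(8·9)=8.485.
Each quota rounded against its threshold gives Coastal 9, East 9, South 4, North 5, Central 9 (total 36).

Coastal: 9; East: 9; South: 4; North: 5; Central: 9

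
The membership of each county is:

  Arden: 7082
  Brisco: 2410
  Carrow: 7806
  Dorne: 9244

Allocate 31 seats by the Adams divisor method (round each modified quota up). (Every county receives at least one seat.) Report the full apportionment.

Arden=8, Brisco=3, Carrow=9, Dorne=11

Standard divisor 26542/31 ≈ 856.194; standard quotas: Arden 8.271, Brisco 2.815, Carrow 9.117, Dorne 10.797.
Rounding up gives 9, 3, 10, 11 = 33 seats, so the divisor must be adjusted.
With modified divisor 900: modified quotas Arden 7.869, Brisco 2.678, Carrow 8.673, Dorne 10.271.
Rounding up: Arden 8, Brisco 3, Carrow 9, Dorne 11 (total 31).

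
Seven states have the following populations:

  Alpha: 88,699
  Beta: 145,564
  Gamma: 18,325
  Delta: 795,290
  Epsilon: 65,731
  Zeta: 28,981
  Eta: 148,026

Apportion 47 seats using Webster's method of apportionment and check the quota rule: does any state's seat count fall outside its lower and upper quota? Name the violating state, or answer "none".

Delta

Standard quotas: Alpha 3.230, Beta 5.301, Gamma 0.667, Delta 28.962, Epsilon 2.394, Zeta 1.055, Eta 5.391.
Webster allocation: Alpha 3, Beta 5, Gamma 1, Delta 30, Epsilon 2, Zeta 1, Eta 5.
Delta has quota 28.962 (lower 28, upper 29) but receives 30 — outside the quota interval.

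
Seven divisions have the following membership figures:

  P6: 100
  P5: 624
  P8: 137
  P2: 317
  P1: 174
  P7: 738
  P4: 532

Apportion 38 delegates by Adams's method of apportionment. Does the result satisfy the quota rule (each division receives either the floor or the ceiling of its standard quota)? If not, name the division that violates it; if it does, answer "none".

none

Standard quotas: P6 1.449, P5 9.043, P8 1.986, P2 4.594, P1 2.522, P7 10.696, P4 7.710.
Adams allocation: P6 2, P5 9, P8 2, P2 5, P1 3, P7 10, P4 7.
Every allocation lies between the lower and upper quota.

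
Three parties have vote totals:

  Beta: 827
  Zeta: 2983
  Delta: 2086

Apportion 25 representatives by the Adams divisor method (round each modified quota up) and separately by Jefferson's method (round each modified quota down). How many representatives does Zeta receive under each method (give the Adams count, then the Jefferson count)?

12 and 13

Adams: Beta 4, Zeta 12, Delta 9.
Jefferson: Beta 3, Zeta 13, Delta 9.
Zeta gets 12 under Adams and 13 under Jefferson.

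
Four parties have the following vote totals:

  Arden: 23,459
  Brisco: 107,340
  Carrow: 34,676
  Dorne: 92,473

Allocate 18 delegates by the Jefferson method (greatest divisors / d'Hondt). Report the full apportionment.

Arden=1; Brisco=8; Carrow=2; Dorne=7

Standard divisor 257948/18 ≈ 14330.444; standard quotas: Arden 1.637, Brisco 7.490, Carrow 2.420, Dorne 6.453.
Rounding down gives 1, 7, 2, 6 = 16 seats, so the divisor must be adjusted.
With modified divisor 12600: modified quotas Arden 1.862, Brisco 8.519, Carrow 2.752, Dorne 7.339.
Rounding down: Arden 1, Brisco 8, Carrow 2, Dorne 7 (total 18).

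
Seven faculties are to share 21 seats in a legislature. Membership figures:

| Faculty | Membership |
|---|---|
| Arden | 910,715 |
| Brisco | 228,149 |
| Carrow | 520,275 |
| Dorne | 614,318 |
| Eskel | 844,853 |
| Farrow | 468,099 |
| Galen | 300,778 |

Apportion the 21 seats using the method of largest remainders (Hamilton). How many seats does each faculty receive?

Arden=5, Brisco=1, Carrow=3, Dorne=3, Eskel=5, Farrow=2, Galen=2

Standard divisor: 3887187 ÷ 21 ≈ 185104.143.
Standard quotas: Arden 4.9200, Brisco 1.2325, Carrow 2.8107, Dorne 3.3188, Eskel 4.5642, Farrow 2.5288, Galen 1.6249.
Lower quotas: Arden 4, Brisco 1, Carrow 2, Dorne 3, Eskel 4, Farrow 2, Galen 1 (sum 17, leaving 4 seats).
Remainders in descending order: Arden 0.9200, Carrow 0.8107, Galen 0.6249, Eskel 0.5642, Farrow 0.5288, Dorne 0.3188, Brisco 0.2325.
Largest remainders: Arden, Carrow, Galen, Eskel receive the extra seats.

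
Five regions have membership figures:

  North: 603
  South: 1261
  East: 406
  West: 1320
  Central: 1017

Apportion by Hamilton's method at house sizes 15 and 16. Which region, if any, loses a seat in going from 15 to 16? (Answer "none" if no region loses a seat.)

At 15 seats: North 2, South 4, East 2, West 4, Central 3.
At 16 seats: North 2, South 4, East 1, West 5, Central 4.
East drops from 2 to 1.

East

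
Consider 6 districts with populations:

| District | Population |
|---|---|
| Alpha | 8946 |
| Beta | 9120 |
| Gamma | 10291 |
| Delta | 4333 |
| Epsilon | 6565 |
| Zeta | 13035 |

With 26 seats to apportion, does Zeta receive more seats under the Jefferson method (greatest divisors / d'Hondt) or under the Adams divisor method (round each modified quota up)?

Jefferson: Alpha 4, Beta 5, Gamma 5, Delta 2, Epsilon 3, Zeta 7.
Adams: Alpha 5, Beta 5, Gamma 5, Delta 2, Epsilon 3, Zeta 6.
Zeta gets 7 under Jefferson and 6 under Adams.

Jefferson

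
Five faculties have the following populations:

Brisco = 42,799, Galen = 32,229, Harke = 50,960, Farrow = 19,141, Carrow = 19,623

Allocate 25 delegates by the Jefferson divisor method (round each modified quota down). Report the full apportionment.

Brisco 6; Galen 5; Harke 8; Farrow 3; Carrow 3

Standard divisor 164752/25 ≈ 6590.08; standard quotas: Brisco 6.494, Galen 4.891, Harke 7.733, Farrow 2.905, Carrow 2.978.
Rounding down gives 6, 4, 7, 2, 2 = 21 seats, so the divisor must be adjusted.
With modified divisor 6200: modified quotas Brisco 6.903, Galen 5.198, Harke 8.219, Farrow 3.087, Carrow 3.165.
Rounding down: Brisco 6, Galen 5, Harke 8, Farrow 3, Carrow 3 (total 25).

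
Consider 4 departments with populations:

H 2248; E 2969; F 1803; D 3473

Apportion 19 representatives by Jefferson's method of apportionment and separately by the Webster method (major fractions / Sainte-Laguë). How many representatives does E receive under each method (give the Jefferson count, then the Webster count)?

5 and 6

Jefferson: H 4, E 5, F 3, D 7.
Webster: H 4, E 6, F 3, D 6.
E gets 5 under Jefferson and 6 under Webster.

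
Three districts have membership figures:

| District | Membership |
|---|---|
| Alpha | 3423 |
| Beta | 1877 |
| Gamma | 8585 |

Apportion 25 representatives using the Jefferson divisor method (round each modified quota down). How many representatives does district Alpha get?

Standard divisor 13885/25 ≈ 555.4; standard quotas: Alpha 6.163, Beta 3.380, Gamma 15.457.
Rounding down gives 6, 3, 15 = 24 seats, so the divisor must be adjusted.
With modified divisor 520: modified quotas Alpha 6.583, Beta 3.610, Gamma 16.510.
Rounding down: Alpha 6, Beta 3, Gamma 16 (total 25).
Alpha receives 6.

6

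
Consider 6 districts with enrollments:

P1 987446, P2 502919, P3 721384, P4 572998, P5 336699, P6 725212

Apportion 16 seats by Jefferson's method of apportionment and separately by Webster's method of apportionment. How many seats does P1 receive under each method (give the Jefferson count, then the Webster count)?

Jefferson: P1 5, P2 2, P3 3, P4 2, P5 1, P6 3.
Webster: P1 4, P2 2, P3 3, P4 3, P5 1, P6 3.
P1 gets 5 under Jefferson and 4 under Webster.

5 and 4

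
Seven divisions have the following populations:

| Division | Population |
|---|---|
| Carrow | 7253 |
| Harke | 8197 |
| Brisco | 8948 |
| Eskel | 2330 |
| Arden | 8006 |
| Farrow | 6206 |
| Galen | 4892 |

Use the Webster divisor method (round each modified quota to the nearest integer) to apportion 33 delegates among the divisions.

Carrow: 5; Harke: 6; Brisco: 6; Eskel: 2; Arden: 6; Farrow: 4; Galen: 4

Standard divisor 45832/33 ≈ 1388.848; standard quotas: Carrow 5.222, Harke 5.902, Brisco 6.443, Eskel 1.678, Arden 5.764, Farrow 4.468, Galen 3.522.
Rounding to the nearest integer gives Carrow 5, Harke 6, Brisco 6, Eskel 2, Arden 6, Farrow 4, Galen 4 — total 33, matching the house size, so no adjustment is needed.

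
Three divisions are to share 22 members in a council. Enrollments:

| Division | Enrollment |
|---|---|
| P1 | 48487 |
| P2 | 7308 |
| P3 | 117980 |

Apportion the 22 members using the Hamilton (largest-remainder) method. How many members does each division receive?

Total 173775; standard divisor 173775/22 ≈ 7898.864.
Standard quotas: P1 6.1385, P2 0.9252, P3 14.9363.
Lower quotas: P1 6, P2 0, P3 14 (sum 20, leaving 2 seats).
Remainders in descending order: P3 0.9363, P2 0.9252, P1 0.1385.
Largest remainders: P3, P2 receive the extra seats.

P1=6, P2=1, P3=15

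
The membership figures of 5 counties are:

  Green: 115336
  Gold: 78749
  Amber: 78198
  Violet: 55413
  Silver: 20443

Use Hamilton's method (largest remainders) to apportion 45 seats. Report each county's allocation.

Green 15, Gold 10, Amber 10, Violet 7, Silver 3

Total 348139; standard divisor 348139/45 ≈ 7736.422.
Standard quotas: Green 14.9082, Gold 10.1790, Amber 10.1078, Violet 7.1626, Silver 2.6424.
Lower quotas: Green 14, Gold 10, Amber 10, Violet 7, Silver 2 (sum 43, leaving 2 seats).
Remainders in descending order: Green 0.9082, Silver 0.6424, Gold 0.1790, Violet 0.1626, Amber 0.1078.
The surplus seats go to Green, Silver.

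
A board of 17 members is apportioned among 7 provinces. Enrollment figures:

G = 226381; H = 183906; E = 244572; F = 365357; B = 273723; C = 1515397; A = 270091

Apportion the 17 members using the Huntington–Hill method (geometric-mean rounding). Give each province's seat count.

With divisor 184787: modified quotas G 1.225, H 0.995, E 1.324, F 1.977, B 1.481, C 8.201, A 1.462.
Geometric-mean thresholds: G √(1·2)=1.414, H (min 1), E √(1·2)=1.414, F √(1·2)=1.414, B √(1·2)=1.414, C √(8·9)=8.485, A √(1·2)=1.414.
Each quota rounded against its threshold gives G 1, H 1, E 1, F 2, B 2, C 8, A 2 (total 17).

G=1, H=1, E=1, F=2, B=2, C=8, A=2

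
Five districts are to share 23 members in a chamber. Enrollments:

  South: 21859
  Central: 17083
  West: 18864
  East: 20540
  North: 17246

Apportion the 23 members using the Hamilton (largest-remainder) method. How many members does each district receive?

Total 95592; standard divisor 95592/23 ≈ 4156.174.
Standard quotas: South 5.2594, Central 4.1103, West 4.5388, East 4.9420, North 4.1495.
Lower quotas: South 5, Central 4, West 4, East 4, North 4 (sum 21, leaving 2 seats).
Remainders in descending order: East 0.9420, West 0.5388, South 0.2594, North 0.1495, Central 0.1103.
Largest remainders: East, West receive the extra seats.

South: 5, Central: 4, West: 5, East: 5, North: 4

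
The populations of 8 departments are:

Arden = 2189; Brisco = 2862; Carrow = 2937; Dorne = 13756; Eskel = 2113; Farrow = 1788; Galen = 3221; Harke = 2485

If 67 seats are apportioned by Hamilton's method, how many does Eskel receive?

Total 31351; standard divisor 31351/67 ≈ 467.925.
Standard quotas: Arden 4.6781, Brisco 6.1164, Carrow 6.2766, Dorne 29.3979, Eskel 4.5157, Farrow 3.8211, Galen 6.8836, Harke 5.3107.
Lower quotas: Arden 4, Brisco 6, Carrow 6, Dorne 29, Eskel 4, Farrow 3, Galen 6, Harke 5 (sum 63, leaving 4 seats).
Remainders in descending order: Galen 0.8836, Farrow 0.8211, Arden 0.6781, Eskel 0.5157, Dorne 0.3979, Harke 0.3107, Carrow 0.2766, Brisco 0.1164.
Largest remainders: Galen, Farrow, Arden, Eskel receive the extra seats.
Eskel receives 5.

5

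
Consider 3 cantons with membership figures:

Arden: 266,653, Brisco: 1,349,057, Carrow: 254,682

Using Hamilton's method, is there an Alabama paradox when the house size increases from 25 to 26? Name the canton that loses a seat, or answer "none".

At 25 seats: Arden 4, Brisco 18, Carrow 3.
At 26 seats: Arden 4, Brisco 19, Carrow 3.
No canton's allocation decreased.

none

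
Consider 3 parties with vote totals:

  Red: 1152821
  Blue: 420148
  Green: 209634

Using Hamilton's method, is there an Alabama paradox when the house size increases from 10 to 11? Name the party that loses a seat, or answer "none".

none

At 10 seats: Red 7, Blue 2, Green 1.
At 11 seats: Red 7, Blue 3, Green 1.
No party's allocation decreased.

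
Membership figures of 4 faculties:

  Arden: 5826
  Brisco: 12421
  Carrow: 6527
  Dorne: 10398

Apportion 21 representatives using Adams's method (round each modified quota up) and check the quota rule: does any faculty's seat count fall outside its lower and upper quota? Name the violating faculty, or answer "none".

Standard quotas: Arden 3.479, Brisco 7.416, Carrow 3.897, Dorne 6.208.
Adams allocation: Arden 4, Brisco 7, Carrow 4, Dorne 6.
Every allocation lies between the lower and upper quota.

none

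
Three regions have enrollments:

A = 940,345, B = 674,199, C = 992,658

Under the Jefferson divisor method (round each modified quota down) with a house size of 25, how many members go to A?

Standard divisor 2607202/25 ≈ 104288.08; standard quotas: A 9.017, B 6.465, C 9.518.
Rounding down gives 9, 6, 9 = 24 seats, so the divisor must be adjusted.
With modified divisor 97800: modified quotas A 9.615, B 6.894, C 10.150.
Rounding down: A 9, B 6, C 10 (total 25).
A receives 9.

9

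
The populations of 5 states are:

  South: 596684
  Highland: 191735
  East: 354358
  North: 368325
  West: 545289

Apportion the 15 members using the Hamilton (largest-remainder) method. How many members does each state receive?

Total 2056391; standard divisor 2056391/15 ≈ 137092.733.
Standard quotas: South 4.3524, Highland 1.3986, East 2.5848, North 2.6867, West 3.9775.
Lower quotas: South 4, Highland 1, East 2, North 2, West 3 (sum 12, leaving 3 seats).
Remainders in descending order: West 0.9775, North 0.6867, East 0.5848, Highland 0.3986, South 0.3524.
Largest remainders: West, North, East receive the extra seats.

South 4; Highland 1; East 3; North 3; West 4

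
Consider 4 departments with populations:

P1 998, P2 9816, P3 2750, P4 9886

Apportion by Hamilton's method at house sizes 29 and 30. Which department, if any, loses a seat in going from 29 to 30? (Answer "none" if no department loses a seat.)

P3

At 29 seats: P1 1, P2 12, P3 4, P4 12.
At 30 seats: P1 1, P2 13, P3 3, P4 13.
P3 drops from 4 to 3.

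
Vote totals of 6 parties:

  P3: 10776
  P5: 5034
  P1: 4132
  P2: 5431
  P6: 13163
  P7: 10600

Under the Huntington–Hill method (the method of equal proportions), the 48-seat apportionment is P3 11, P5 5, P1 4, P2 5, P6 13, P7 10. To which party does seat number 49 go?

Priority for the next seat is population ÷ (√(s·(s+1))).
Priorities: P3 937.930, P5 919.078, P1 923.943, P2 991.560, P6 975.706, P7 1010.670.
Highest priority: P7.

P7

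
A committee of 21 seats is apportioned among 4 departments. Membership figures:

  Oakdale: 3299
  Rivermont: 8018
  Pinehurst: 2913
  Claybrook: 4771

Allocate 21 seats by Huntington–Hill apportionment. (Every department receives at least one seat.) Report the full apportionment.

Oakdale 4, Rivermont 9, Pinehurst 3, Claybrook 5

With divisor 908: modified quotas Oakdale 3.633, Rivermont 8.830, Pinehurst 3.208, Claybrook 5.254.
Geometric-mean thresholds: Oakdale √(3·4)=3.464, Rivermont √(8·9)=8.485, Pinehurst √(3·4)=3.464, Claybrook √(5·6)=5.477.
Each quota rounded against its threshold gives Oakdale 4, Rivermont 9, Pinehurst 3, Claybrook 5 (total 21).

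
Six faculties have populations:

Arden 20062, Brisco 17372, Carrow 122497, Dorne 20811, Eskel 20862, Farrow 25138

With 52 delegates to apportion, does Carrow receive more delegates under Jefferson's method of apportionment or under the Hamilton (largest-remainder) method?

Jefferson

Jefferson: Arden 4, Brisco 4, Carrow 29, Dorne 4, Eskel 5, Farrow 6.
Hamilton: Arden 4, Brisco 4, Carrow 28, Dorne 5, Eskel 5, Farrow 6.
Carrow gets 29 under Jefferson and 28 under Hamilton.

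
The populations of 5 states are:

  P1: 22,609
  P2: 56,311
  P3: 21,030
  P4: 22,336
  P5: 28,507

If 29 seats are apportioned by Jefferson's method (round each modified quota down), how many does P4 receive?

Standard divisor 150793/29 ≈ 5199.759; standard quotas: P1 4.348, P2 10.830, P3 4.044, P4 4.296, P5 5.482.
Rounding down gives 4, 10, 4, 4, 5 = 27 seats, so the divisor must be adjusted.
With modified divisor 4720: modified quotas P1 4.790, P2 11.930, P3 4.456, P4 4.732, P5 6.040.
Rounding down: P1 4, P2 11, P3 4, P4 4, P5 6 (total 29).
P4 receives 4.

4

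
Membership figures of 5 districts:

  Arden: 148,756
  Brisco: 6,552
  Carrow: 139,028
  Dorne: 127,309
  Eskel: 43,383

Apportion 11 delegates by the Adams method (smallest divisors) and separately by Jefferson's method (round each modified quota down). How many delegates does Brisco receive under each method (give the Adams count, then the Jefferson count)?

Adams: Arden 3, Brisco 1, Carrow 3, Dorne 3, Eskel 1.
Jefferson: Arden 4, Brisco 0, Carrow 3, Dorne 3, Eskel 1.
Brisco gets 1 under Adams and 0 under Jefferson.

1 and 0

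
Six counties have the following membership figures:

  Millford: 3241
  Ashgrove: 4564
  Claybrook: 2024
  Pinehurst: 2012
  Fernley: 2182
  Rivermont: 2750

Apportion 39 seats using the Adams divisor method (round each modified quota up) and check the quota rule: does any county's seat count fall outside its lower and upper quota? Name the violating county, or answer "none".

Standard quotas: Millford 7.536, Ashgrove 10.612, Claybrook 4.706, Pinehurst 4.678, Fernley 5.074, Rivermont 6.394.
Adams allocation: Millford 8, Ashgrove 10, Claybrook 5, Pinehurst 5, Fernley 5, Rivermont 6.
Every allocation lies between the lower and upper quota.

none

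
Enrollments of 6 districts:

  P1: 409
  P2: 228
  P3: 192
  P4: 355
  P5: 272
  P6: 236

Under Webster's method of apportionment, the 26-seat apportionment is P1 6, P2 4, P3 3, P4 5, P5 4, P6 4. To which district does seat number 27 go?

Priority for the next seat is population ÷ (current seats + 0.5).
Priorities: P1 62.923, P2 50.667, P3 54.857, P4 64.545, P5 60.444, P6 52.444.
Highest priority: P4.

P4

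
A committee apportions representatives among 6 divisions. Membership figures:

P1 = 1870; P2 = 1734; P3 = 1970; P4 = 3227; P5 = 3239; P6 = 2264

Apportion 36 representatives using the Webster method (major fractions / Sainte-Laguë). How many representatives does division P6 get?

6

Standard divisor 14304/36 ≈ 397.333; standard quotas: P1 4.706, P2 4.364, P3 4.958, P4 8.122, P5 8.152, P6 5.698.
Rounding to the nearest integer gives P1 5, P2 4, P3 5, P4 8, P5 8, P6 6 — total 36, matching the house size, so no adjustment is needed.
P6 receives 6.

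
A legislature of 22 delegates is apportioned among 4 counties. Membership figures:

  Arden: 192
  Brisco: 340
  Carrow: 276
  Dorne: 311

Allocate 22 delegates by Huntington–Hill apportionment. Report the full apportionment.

Arden 4, Brisco 7, Carrow 5, Dorne 6

With divisor 51: modified quotas Arden 3.765, Brisco 6.667, Carrow 5.412, Dorne 6.098.
Geometric-mean thresholds: Arden √(3·4)=3.464, Brisco √(6·7)=6.481, Carrow √(5·6)=5.477, Dorne √(6·7)=6.481.
Each quota rounded against its threshold gives Arden 4, Brisco 7, Carrow 5, Dorne 6 (total 22).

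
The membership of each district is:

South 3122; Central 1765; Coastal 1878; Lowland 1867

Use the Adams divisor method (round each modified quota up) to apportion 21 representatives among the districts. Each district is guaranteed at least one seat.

Standard divisor 8632/21 ≈ 411.048; standard quotas: South 7.595, Central 4.294, Coastal 4.569, Lowland 4.542.
Rounding up gives 8, 5, 5, 5 = 23 seats, so the divisor must be adjusted.
With modified divisor 460: modified quotas South 6.787, Central 3.837, Coastal 4.083, Lowland 4.059.
Rounding up: South 7, Central 4, Coastal 5, Lowland 5 (total 21).

South 7, Central 4, Coastal 5, Lowland 5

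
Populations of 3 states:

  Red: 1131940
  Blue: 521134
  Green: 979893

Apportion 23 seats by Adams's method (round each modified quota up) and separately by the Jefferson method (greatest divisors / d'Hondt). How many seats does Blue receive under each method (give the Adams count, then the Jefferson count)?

5 and 4

Adams: Red 10, Blue 5, Green 8.
Jefferson: Red 10, Blue 4, Green 9.
Blue gets 5 under Adams and 4 under Jefferson.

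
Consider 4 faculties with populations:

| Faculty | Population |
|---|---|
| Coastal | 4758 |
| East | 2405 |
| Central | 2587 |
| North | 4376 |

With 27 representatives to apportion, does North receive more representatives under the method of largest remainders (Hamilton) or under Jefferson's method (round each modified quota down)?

Jefferson

Hamilton: Coastal 9, East 5, Central 5, North 8.
Jefferson: Coastal 9, East 4, Central 5, North 9.
North gets 8 under Hamilton and 9 under Jefferson.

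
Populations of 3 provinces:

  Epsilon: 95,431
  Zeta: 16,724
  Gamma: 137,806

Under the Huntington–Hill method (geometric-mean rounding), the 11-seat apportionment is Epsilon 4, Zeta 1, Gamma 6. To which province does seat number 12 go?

Epsilon

Priority for the next seat is population ÷ (√(s·(s+1))).
Priorities: Epsilon 21339.020, Zeta 11825.654, Gamma 21263.927.
Highest priority: Epsilon.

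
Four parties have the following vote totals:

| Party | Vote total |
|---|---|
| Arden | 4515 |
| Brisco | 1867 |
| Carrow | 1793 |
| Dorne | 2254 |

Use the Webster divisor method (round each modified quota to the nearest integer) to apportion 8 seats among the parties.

Standard divisor 10429/8 ≈ 1303.625; standard quotas: Arden 3.463, Brisco 1.432, Carrow 1.375, Dorne 1.729.
Rounding to the nearest integer gives 3, 1, 1, 2 = 7 seats, so the divisor must be adjusted.
With modified divisor 1270: modified quotas Arden 3.555, Brisco 1.470, Carrow 1.412, Dorne 1.775.
Rounding to the nearest integer: Arden 4, Brisco 1, Carrow 1, Dorne 2 (total 8).

Arden=4, Brisco=1, Carrow=1, Dorne=2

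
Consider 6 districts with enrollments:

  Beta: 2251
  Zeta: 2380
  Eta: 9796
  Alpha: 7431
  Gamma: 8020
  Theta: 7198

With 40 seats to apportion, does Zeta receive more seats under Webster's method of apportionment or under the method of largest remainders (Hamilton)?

Webster: Beta 2, Zeta 3, Eta 10, Alpha 8, Gamma 9, Theta 8.
Hamilton: Beta 2, Zeta 2, Eta 11, Alpha 8, Gamma 9, Theta 8.
Zeta gets 3 under Webster and 2 under Hamilton.

Webster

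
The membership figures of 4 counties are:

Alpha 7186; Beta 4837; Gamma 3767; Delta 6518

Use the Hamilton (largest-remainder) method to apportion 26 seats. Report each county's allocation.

Alpha: 8, Beta: 6, Gamma: 4, Delta: 8

The standard divisor is 22308/26 = 858.
Standard quotas: Alpha 8.3753, Beta 5.6375, Gamma 4.3904, Delta 7.5967.
Lower quotas: Alpha 8, Beta 5, Gamma 4, Delta 7 (sum 24, leaving 2 seats).
Remainders in descending order: Beta 0.6375, Delta 0.5967, Gamma 0.3904, Alpha 0.3753.
Largest remainders: Beta, Delta receive the extra seats.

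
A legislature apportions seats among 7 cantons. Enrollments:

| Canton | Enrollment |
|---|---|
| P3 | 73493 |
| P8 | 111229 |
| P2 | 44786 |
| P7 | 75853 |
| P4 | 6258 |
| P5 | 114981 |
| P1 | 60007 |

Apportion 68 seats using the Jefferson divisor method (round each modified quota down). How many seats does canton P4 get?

0

Standard divisor 486607/68 ≈ 7155.985; standard quotas: P3 10.270, P8 15.543, P2 6.259, P7 10.600, P4 0.875, P5 16.068, P1 8.386.
Rounding down gives 10, 15, 6, 10, 0, 16, 8 = 65 seats, so the divisor must be adjusted.
With modified divisor 6700: modified quotas P3 10.969, P8 16.601, P2 6.684, P7 11.321, P4 0.934, P5 17.161, P1 8.956.
Rounding down: P3 10, P8 16, P2 6, P7 11, P4 0, P5 17, P1 8 (total 68).
P4 receives 0.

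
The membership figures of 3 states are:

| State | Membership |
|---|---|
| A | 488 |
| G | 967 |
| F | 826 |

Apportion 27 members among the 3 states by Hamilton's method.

A 6, G 11, F 10

The standard divisor is 2281/27 ≈ 84.481.
Standard quotas: A 5.776, G 11.446, F 9.777.
Lower quotas: A 5, G 11, F 9 (sum 25, leaving 2 seats).
Remainders in descending order: F 0.777, A 0.776, G 0.446.
Largest remainders: F, A receive the extra seats.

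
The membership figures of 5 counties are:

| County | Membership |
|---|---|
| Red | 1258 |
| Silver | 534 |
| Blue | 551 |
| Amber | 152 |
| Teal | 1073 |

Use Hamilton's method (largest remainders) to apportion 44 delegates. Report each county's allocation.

Red 15, Silver 7, Blue 7, Amber 2, Teal 13

The standard divisor is 3568/44 ≈ 81.091.
Standard quotas: Red 15.513, Silver 6.585, Blue 6.795, Amber 1.874, Teal 13.232.
Lower quotas: Red 15, Silver 6, Blue 6, Amber 1, Teal 13 (sum 41, leaving 3 seats).
Remainders in descending order: Amber 0.874, Blue 0.795, Silver 0.585, Red 0.513, Teal 0.232.
The surplus seats go to Amber, Blue, Silver.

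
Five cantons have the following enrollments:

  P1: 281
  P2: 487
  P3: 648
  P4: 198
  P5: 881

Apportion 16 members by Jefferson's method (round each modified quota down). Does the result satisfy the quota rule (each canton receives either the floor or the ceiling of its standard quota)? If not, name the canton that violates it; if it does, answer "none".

Standard quotas: P1 1.802, P2 3.123, P3 4.156, P4 1.270, P5 5.650.
Jefferson allocation: P1 2, P2 3, P3 4, P4 1, P5 6.
Every allocation lies between the lower and upper quota.

none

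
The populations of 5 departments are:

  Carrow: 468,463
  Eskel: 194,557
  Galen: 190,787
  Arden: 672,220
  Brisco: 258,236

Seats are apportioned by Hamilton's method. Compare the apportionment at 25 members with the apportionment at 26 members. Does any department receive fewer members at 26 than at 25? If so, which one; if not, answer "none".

At 25 seats: Carrow 6, Eskel 3, Galen 3, Arden 9, Brisco 4.
At 26 seats: Carrow 7, Eskel 3, Galen 3, Arden 10, Brisco 3.
Brisco drops from 4 to 3.

Brisco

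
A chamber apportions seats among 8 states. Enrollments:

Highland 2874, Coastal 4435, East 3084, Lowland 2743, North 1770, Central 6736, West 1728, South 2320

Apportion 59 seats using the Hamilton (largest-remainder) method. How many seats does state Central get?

The standard divisor is 25690/59 ≈ 435.424.
Standard quotas: Highland 6.6005, Coastal 10.1855, East 7.0828, Lowland 6.2996, North 4.0650, Central 15.4700, West 3.9685, South 5.3281.
Lower quotas: Highland 6, Coastal 10, East 7, Lowland 6, North 4, Central 15, West 3, South 5 (sum 56, leaving 3 seats).
Remainders in descending order: West 0.9685, Highland 0.6005, Central 0.4700, South 0.3281, Lowland 0.2996, Coastal 0.1855, East 0.0828, North 0.0650.
Largest remainders: West, Highland, Central receive the extra seats.
Central receives 16.

16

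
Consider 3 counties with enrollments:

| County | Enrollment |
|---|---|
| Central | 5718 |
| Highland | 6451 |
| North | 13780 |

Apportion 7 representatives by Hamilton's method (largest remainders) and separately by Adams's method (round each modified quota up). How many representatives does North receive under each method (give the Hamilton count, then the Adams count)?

Hamilton: Central 1, Highland 2, North 4.
Adams: Central 2, Highland 2, North 3.
North gets 4 under Hamilton and 3 under Adams.

4 and 3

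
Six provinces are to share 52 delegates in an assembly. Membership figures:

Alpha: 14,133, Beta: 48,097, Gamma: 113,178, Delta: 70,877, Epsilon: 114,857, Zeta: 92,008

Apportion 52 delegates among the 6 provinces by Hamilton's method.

Alpha: 2, Beta: 5, Gamma: 13, Delta: 8, Epsilon: 13, Zeta: 11

The standard divisor is 453150/52 ≈ 8714.423.
Standard quotas: Alpha 1.6218, Beta 5.5192, Gamma 12.9874, Delta 8.1333, Epsilon 13.1801, Zeta 10.5581.
Lower quotas: Alpha 1, Beta 5, Gamma 12, Delta 8, Epsilon 13, Zeta 10 (sum 49, leaving 3 seats).
Remainders in descending order: Gamma 0.9874, Alpha 0.6218, Zeta 0.5581, Beta 0.5192, Epsilon 0.1801, Delta 0.1333.
The surplus seats go to Gamma, Alpha, Zeta.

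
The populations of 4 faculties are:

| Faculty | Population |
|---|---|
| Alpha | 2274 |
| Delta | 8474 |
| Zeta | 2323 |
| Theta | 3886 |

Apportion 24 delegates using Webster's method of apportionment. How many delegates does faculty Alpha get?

3

Standard divisor 16957/24 ≈ 706.542; standard quotas: Alpha 3.218, Delta 11.994, Zeta 3.288, Theta 5.500.
Rounding to the nearest integer gives Alpha 3, Delta 12, Zeta 3, Theta 6 — total 24, matching the house size, so no adjustment is needed.
Alpha receives 3.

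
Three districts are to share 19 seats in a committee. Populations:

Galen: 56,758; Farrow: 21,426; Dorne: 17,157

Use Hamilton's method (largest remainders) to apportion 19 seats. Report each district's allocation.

Galen 11, Farrow 4, Dorne 4

Standard divisor: 95341 ÷ 19 ≈ 5017.947.
Standard quotas: Galen 11.3110, Farrow 4.2699, Dorne 3.4191.
Lower quotas: Galen 11, Farrow 4, Dorne 3 (sum 18, leaving 1 seat).
Remainders in descending order: Dorne 0.4191, Galen 0.3110, Farrow 0.2699.
The surplus seat goes to Dorne.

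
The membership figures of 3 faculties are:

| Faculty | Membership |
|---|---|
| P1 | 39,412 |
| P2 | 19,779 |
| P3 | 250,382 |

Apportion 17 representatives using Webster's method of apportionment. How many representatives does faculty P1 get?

2

Standard divisor 309573/17 ≈ 18210.176; standard quotas: P1 2.164, P2 1.086, P3 13.750.
Rounding to the nearest integer gives P1 2, P2 1, P3 14 — total 17, matching the house size, so no adjustment is needed.
P1 receives 2.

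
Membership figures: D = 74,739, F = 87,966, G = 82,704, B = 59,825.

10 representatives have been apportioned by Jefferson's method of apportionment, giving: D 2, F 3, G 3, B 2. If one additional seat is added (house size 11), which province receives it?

Priority for the next seat is population ÷ (current seats + 1).
Priorities: D 24913.000, F 21991.500, G 20676.000, B 19941.667.
Highest priority: D.

D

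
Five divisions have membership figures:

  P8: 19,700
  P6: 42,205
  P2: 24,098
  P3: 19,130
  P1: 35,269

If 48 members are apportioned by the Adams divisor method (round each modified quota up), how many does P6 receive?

Standard divisor 140402/48 ≈ 2925.042; standard quotas: P8 6.735, P6 14.429, P2 8.239, P3 6.540, P1 12.058.
Rounding up gives 7, 15, 9, 7, 13 = 51 seats, so the divisor must be adjusted.
With modified divisor 3100: modified quotas P8 6.355, P6 13.615, P2 7.774, P3 6.171, P1 11.377.
Rounding up: P8 7, P6 14, P2 8, P3 7, P1 12 (total 48).
P6 receives 14.

14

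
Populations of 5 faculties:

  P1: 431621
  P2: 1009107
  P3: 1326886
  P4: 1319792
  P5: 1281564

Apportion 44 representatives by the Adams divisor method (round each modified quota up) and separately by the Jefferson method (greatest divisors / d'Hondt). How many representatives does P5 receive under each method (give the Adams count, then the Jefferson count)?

10 and 11

Adams: P1 4, P2 8, P3 11, P4 11, P5 10.
Jefferson: P1 3, P2 8, P3 11, P4 11, P5 11.
P5 gets 10 under Adams and 11 under Jefferson.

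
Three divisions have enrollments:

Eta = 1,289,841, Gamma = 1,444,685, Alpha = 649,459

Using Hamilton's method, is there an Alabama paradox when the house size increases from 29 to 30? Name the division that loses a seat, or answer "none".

At 29 seats: Eta 11, Gamma 12, Alpha 6.
At 30 seats: Eta 11, Gamma 13, Alpha 6.
No division's allocation decreased.

none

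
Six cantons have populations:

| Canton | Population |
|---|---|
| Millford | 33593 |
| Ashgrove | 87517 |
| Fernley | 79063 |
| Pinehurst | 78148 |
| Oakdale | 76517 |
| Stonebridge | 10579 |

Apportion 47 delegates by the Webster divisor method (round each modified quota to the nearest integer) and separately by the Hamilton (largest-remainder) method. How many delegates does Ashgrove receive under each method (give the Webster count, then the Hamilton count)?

Webster: Millford 4, Ashgrove 12, Fernley 10, Pinehurst 10, Oakdale 10, Stonebridge 1.
Hamilton: Millford 4, Ashgrove 11, Fernley 10, Pinehurst 10, Oakdale 10, Stonebridge 2.
Ashgrove gets 12 under Webster and 11 under Hamilton.

12 and 11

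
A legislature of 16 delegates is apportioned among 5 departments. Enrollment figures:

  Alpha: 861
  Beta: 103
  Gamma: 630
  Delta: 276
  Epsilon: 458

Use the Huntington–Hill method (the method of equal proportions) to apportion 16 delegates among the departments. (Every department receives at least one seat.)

Alpha 6, Beta 1, Gamma 4, Delta 2, Epsilon 3

With divisor 149: modified quotas Alpha 5.779, Beta 0.691, Gamma 4.228, Delta 1.852, Epsilon 3.074.
Geometric-mean thresholds: Alpha √(5·6)=5.477, Beta (min 1), Gamma √(4·5)=4.472, Delta √(1·2)=1.414, Epsilon √(3·4)=3.464.
Each quota rounded against its threshold gives Alpha 6, Beta 1, Gamma 4, Delta 2, Epsilon 3 (total 16).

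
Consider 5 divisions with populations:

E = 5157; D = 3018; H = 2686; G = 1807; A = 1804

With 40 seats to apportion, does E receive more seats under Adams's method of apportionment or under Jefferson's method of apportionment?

Adams: E 14, D 8, H 8, G 5, A 5.
Jefferson: E 15, D 8, H 7, G 5, A 5.
E gets 14 under Adams and 15 under Jefferson.

Jefferson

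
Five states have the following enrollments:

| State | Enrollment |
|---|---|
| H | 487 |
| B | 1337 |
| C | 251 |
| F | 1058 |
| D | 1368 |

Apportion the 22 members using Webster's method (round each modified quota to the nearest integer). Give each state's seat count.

H: 2, B: 7, C: 1, F: 5, D: 7

Standard divisor 4501/22 ≈ 204.591; standard quotas: H 2.380, B 6.535, C 1.227, F 5.171, D 6.687.
Rounding to the nearest integer gives H 2, B 7, C 1, F 5, D 7 — total 22, matching the house size, so no adjustment is needed.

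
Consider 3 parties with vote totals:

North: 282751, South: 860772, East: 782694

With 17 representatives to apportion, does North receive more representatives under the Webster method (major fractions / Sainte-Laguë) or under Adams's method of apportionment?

Adams

Webster: North 2, South 8, East 7.
Adams: North 3, South 7, East 7.
North gets 2 under Webster and 3 under Adams.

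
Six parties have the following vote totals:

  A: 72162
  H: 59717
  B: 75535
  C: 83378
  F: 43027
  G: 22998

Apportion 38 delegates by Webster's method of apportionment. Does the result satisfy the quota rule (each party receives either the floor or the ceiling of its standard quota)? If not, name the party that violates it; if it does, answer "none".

Standard quotas: A 7.685, H 6.360, B 8.044, C 8.880, F 4.582, G 2.449.
Webster allocation: A 8, H 6, B 8, C 9, F 5, G 2.
Every allocation lies between the lower and upper quota.

none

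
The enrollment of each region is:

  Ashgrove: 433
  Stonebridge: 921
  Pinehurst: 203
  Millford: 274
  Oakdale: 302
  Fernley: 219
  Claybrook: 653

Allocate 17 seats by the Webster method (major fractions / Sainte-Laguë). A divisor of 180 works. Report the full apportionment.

With modified divisor 180: modified quotas Ashgrove 2.406, Stonebridge 5.117, Pinehurst 1.128, Millford 1.522, Oakdale 1.678, Fernley 1.217, Claybrook 3.628.
Rounding to the nearest integer: Ashgrove 2, Stonebridge 5, Pinehurst 1, Millford 2, Oakdale 2, Fernley 1, Claybrook 4 (total 17).

Ashgrove 2, Stonebridge 5, Pinehurst 1, Millford 2, Oakdale 2, Fernley 1, Claybrook 4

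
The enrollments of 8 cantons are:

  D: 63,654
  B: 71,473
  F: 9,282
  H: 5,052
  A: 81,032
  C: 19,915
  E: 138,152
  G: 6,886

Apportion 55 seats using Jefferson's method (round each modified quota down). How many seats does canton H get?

Standard divisor 395446/55 ≈ 7189.927; standard quotas: D 8.853, B 9.941, F 1.291, H 0.703, A 11.270, C 2.770, E 19.215, G 0.958.
Rounding down gives 8, 9, 1, 0, 11, 2, 19, 0 = 50 seats, so the divisor must be adjusted.
With modified divisor 6700: modified quotas D 9.501, B 10.668, F 1.385, H 0.754, A 12.094, C 2.972, E 20.620, G 1.028.
Rounding down: D 9, B 10, F 1, H 0, A 12, C 2, E 20, G 1 (total 55).
H receives 0.

0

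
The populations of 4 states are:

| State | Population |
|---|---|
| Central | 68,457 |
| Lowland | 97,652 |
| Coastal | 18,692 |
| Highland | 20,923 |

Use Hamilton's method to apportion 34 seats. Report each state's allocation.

Central=11, Lowland=16, Coastal=3, Highland=4

Standard divisor: 205724 ÷ 34 ≈ 6050.706.
Standard quotas: Central 11.3139, Lowland 16.1389, Coastal 3.0892, Highland 3.4579.
Lower quotas: Central 11, Lowland 16, Coastal 3, Highland 3 (sum 33, leaving 1 seat).
Remainders in descending order: Highland 0.4579, Central 0.3139, Lowland 0.1389, Coastal 0.0892.
Largest remainder: Highland receives the extra seat.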